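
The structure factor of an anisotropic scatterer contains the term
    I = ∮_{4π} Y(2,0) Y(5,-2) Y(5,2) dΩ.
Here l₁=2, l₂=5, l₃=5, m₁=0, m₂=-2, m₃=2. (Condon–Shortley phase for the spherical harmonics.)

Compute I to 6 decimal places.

Rules hold: Σm=0, L=12 even, 3≤5≤7.
N = 5·11·11 = 605
Δ = 2!·2!·8!/13! = 1/38610
Racah Σ t=0..2: t=0:+1/2880 t=1:−1/576 t=2:+1/2880 = -1/960
⇒ 3j(2 5 5; 0 0 0)² = 10/429, sgn +1
Racah Σ t=0..2: t=0:+1/2880 t=1:−1/1440 t=2:+1/20160 = -1/3360
⇒ 3j(2 5 5; 0 -2 2)² = 6/715, sgn +1
4πI² = N·(3j₀)²·(3jₘ)² = 20/169
I = +1·√(0.118343/4π) = 0.09704356

0.097044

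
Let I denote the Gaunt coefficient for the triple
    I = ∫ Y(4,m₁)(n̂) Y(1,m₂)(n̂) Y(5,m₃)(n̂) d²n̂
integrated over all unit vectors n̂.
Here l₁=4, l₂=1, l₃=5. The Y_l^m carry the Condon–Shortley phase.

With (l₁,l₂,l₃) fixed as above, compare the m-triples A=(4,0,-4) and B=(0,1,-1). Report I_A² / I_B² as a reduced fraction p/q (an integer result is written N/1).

3/5

l's match ⇒ only the (l;m) 3-j factors differ between A and B.
A: triangle coeff Δ(4,1,5) = 1/495; Σ_t [0,0]: t=0:+1/40320 = 1/40320; (3j)²=1/55 [(4 1 5; 4 0 -4)], sign=-1
B: triangle coeff Δ(4,1,5) = 1/495; Σ_t [0,0]: t=0:+1/1152 = 1/1152; (3j)²=1/33 [(4 1 5; 0 1 -1)], sign=+1
I_A²/I_B² = (1/55)/(1/33) = 3/5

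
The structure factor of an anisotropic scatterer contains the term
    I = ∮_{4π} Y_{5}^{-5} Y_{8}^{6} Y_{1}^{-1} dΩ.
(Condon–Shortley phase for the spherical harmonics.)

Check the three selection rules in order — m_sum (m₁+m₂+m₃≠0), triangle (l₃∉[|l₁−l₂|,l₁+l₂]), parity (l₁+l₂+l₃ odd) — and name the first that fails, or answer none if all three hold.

triangle

Σmᵢ = 0  ✓
l₃∈[|l₁−l₂|,l₁+l₂]=[3,13], have l₃=1  ✗
Σlᵢ = 14 ⇒ even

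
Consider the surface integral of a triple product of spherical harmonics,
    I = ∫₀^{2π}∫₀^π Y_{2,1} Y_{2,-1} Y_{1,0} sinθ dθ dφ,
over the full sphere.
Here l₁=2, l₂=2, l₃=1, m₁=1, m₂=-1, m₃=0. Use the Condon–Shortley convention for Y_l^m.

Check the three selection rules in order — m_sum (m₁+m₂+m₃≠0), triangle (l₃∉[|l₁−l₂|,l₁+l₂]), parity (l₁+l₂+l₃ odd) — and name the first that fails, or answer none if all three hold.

parity

m₁+m₂+m₃ = 1 − 1 + 0 = 0  ✓
triangle: |2−2|=0 ≤ l₃=1 ≤ 2+2=4  ✓
parity: l₁+l₂+l₃ = 5 is odd  ✗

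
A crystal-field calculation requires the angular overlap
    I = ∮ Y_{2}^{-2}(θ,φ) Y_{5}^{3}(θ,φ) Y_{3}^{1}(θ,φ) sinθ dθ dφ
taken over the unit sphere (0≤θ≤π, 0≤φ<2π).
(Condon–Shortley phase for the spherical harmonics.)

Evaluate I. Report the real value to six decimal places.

m-sum = -2 + 3 + 1 = 2 ≠ 0 ⇒ I = 0

0.000000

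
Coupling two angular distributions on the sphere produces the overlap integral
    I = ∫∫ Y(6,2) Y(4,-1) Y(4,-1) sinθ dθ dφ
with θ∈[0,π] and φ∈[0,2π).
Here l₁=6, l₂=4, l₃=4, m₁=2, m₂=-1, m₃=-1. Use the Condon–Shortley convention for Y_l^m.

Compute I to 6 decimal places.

0.145766

m-sum 0 ✓  L=14 even ✓  2≤4≤10 ✓
Π(2lᵢ+1) = 13×9×9 = 1053
triangle coeff Δ(6,4,4) = 1/1261260
Σ_t [2,4]: t=2:+1/4608 t=3:−1/1296 t=4:+1/4608 = -7/20736
(3j)²=20/1287 [(6 4 4; 0 0 0)], sign=-1
Σ_t [1,3]: t=1:−1/8640 t=2:+1/2304 t=3:−1/8640 = 7/34560
(3j)²=7/429 [(6 4 4; 2 -1 -1)], sign=-1
⇒ 4πI² = 420/1573
I = (+1)√(420/1573/(4π)) = 0.14576570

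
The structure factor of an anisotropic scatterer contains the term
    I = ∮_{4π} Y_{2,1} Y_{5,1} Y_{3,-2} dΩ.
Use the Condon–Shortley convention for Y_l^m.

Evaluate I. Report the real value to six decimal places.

-0.117387

m-sum 0 ✓  L=10 even ✓  3≤3≤7 ✓
Π(2lᵢ+1) = 5×11×7 = 385
triangle coeff Δ(2,5,3) = 1/2310
Σ_t [2,2]: t=2:+1/144 = 1/144
(3j)²=10/231 [(2 5 3; 0 0 0)], sign=-1
Σ_t [1,1]: t=1:−1/720 = -1/720
(3j)²=4/385 [(2 5 3; 1 1 -2)], sign=+1
⇒ 4πI² = 40/231
I = (-1)√(40/231/(4π)) = -0.11738675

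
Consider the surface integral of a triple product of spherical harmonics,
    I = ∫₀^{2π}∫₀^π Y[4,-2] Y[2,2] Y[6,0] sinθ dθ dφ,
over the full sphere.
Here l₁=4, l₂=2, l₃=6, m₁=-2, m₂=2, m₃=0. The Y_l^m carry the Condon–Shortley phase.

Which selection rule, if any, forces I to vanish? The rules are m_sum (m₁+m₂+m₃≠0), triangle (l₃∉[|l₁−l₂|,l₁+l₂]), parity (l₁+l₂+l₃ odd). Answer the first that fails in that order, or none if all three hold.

azimuthal sum: -2 + 2 + 0 = 0  ✓
2 ≤ 6 ≤ 6 (triangle on l)  ✓
L = 4 + 2 + 6 = 12 (even)  ✓

none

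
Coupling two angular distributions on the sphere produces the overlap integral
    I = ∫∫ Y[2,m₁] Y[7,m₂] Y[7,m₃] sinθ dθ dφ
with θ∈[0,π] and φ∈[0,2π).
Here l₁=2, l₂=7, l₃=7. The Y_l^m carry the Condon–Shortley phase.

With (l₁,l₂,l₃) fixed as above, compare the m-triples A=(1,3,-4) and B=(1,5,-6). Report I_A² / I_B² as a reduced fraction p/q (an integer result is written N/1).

98/143

l's match ⇒ only the (l;m) 3-j factors differ between A and B.
A: triangle coeff Δ(2,7,7) = 1/185640; Σ_t [0,1]: t=0:+1/14515200 t=1:−1/4354560 = -1/6220800; (3j)²=77/4420 [(2 7 7; 1 3 -4)], sign=+1
B: triangle coeff Δ(2,7,7) = 1/185640; Σ_t [0,1]: t=0:+1/958003200 t=1:−1/79833600 = -1/87091200; (3j)²=121/4760 [(2 7 7; 1 5 -6)], sign=+1
I_A²/I_B² = (77/4420)/(121/4760) = 98/143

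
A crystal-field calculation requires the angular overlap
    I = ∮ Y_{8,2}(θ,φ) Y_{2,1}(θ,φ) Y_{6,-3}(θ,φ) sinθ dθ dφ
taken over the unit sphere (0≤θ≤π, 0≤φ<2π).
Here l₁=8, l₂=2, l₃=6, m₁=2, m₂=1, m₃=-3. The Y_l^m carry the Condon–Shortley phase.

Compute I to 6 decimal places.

0.120013

m-sum 0 ✓  L=16 even ✓  6≤6≤10 ✓
Π(2lᵢ+1) = 17×5×13 = 1105
triangle coeff Δ(8,2,6) = 1/30940
Σ_t [2,2]: t=2:+1/2073600 = 1/2073600
(3j)²=28/1105 [(8 2 6; 0 0 0)], sign=+1
Σ_t [3,3]: t=3:−1/13063680 = -1/13063680
(3j)²=10/1547 [(8 2 6; 2 1 -3)], sign=+1
⇒ 4πI² = 40/221
I = (+1)√(40/221/(4π)) = 0.12001318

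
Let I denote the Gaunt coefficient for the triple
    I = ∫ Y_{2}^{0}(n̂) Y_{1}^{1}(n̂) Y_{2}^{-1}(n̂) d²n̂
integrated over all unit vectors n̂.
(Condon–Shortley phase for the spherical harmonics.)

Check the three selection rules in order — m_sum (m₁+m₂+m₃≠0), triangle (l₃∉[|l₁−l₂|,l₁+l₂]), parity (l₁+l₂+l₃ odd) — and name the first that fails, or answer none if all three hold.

azimuthal sum: 0 + 1 − 1 = 0  ✓
1 ≤ 2 ≤ 3 (triangle on l)  ✓
L = 2 + 1 + 2 = 5 (odd)  ✗

parity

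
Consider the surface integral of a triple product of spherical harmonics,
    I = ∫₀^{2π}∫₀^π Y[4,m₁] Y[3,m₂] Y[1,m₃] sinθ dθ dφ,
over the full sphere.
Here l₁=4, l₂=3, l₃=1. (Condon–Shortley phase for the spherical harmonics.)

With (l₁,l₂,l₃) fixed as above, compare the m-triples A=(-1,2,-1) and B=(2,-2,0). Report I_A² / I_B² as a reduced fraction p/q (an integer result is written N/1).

Same 4,3,1: normalisation and zero-m 3j drop out of the ratio.
A: Δ: 6! 2! 0! / 9! → 1/252; sum: t=5:−1/240 = -1/240; 3j²(4 3 1; -1 2 -1) = Δ·Π!·Σ² = 1/84  (sign -1)
B: Δ: 6! 2! 0! / 9! → 1/252; sum: t=1:−1/120 = -1/120; 3j²(4 3 1; 2 -2 0) = Δ·Π!·Σ² = 1/21  (sign +1)
I_A²/I_B² = (1/84)/(1/21) = 1/4

1/4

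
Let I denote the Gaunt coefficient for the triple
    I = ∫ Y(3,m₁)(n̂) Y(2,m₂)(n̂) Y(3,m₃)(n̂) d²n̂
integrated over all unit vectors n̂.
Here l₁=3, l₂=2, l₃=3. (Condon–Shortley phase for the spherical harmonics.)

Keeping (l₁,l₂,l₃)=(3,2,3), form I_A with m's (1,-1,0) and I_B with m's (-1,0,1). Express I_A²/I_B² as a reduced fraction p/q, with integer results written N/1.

Shared (l₁,l₂,l₃)=(3,2,3): N and (l;000)² cancel in I_A²/I_B².
A: Δ = 2!·4!·2!/9! = 1/3780; Racah Σ t=0..1: t=0:+1/8 t=1:−1/12 = 1/24; ⇒ 3j(3 2 3; 1 -1 0)² = 1/210, sgn -1
B: Δ = 2!·4!·2!/9! = 1/3780; Racah Σ t=0..2: t=0:+1/96 t=1:−1/6 t=2:+1/16 = -3/32; ⇒ 3j(3 2 3; -1 0 1)² = 3/140, sgn -1
I_A²/I_B² = (1/210)/(3/140) = 2/9

2/9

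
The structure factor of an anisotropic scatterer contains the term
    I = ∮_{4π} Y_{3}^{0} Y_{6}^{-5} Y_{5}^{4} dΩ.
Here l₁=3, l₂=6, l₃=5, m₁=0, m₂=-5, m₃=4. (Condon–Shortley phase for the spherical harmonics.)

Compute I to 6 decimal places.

0.000000

m-sum = 0 − 5 + 4 = -1 ≠ 0 ⇒ I = 0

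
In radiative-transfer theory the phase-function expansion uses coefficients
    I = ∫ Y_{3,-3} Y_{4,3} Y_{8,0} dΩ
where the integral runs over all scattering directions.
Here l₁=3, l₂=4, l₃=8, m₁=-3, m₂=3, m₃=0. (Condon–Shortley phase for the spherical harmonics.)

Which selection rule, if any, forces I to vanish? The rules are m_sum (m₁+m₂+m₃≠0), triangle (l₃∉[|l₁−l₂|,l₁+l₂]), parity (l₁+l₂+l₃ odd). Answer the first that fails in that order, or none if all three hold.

m₁+m₂+m₃ = -3 + 3 + 0 = 0  ✓
triangle: |3−4|=1 ≤ l₃=8 ≤ 3+4=7  ✗
parity: l₁+l₂+l₃ = 15 is odd

triangle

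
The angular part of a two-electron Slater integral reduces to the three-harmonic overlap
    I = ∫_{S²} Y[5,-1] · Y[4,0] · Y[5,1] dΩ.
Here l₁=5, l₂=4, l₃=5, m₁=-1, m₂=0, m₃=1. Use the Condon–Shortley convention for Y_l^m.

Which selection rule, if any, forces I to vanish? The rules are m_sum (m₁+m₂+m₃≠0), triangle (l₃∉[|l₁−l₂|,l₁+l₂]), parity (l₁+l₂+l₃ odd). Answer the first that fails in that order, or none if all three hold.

azimuthal sum: -1 + 0 + 1 = 0  ✓
1 ≤ 5 ≤ 9 (triangle on l)  ✓
L = 5 + 4 + 5 = 14 (even)  ✓

none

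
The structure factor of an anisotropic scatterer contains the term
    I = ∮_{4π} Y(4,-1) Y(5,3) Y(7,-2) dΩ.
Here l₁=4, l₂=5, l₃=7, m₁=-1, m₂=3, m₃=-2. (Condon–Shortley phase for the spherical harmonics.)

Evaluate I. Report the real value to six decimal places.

m-sum 0 ✓  L=16 even ✓  1≤7≤9 ✓
Π(2lᵢ+1) = 9×11×15 = 1485
triangle coeff Δ(4,5,7) = 1/6126120
Σ_t [0,2]: t=0:+1/69120 t=1:−1/20736 t=2:+1/69120 = -1/51840
(3j)²=280/21879 [(4 5 7; 0 0 0)], sign=+1
Σ_t [0,2]: t=0:+1/9676800 t=1:−1/241920 t=2:+1/103680 = 163/29030400
(3j)²=26569/2042040 [(4 5 7; -1 3 -2)], sign=-1
⇒ 4πI² = 132845/537251
I = (-1)√(132845/537251/(4π)) = -0.14027461

-0.140275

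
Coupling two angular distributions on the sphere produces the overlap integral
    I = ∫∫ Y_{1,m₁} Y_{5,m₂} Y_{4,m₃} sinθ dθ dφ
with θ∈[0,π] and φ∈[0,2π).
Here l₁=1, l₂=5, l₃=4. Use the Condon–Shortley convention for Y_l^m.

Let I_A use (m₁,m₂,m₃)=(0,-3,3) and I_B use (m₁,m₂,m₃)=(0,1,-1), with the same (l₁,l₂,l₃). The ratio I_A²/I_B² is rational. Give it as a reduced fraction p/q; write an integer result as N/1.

Same 1,5,4: normalisation and zero-m 3j drop out of the ratio.
A: Δ: 2! 0! 8! / 11! → 1/495; sum: t=1:−1/5040 = -1/5040; 3j²(1 5 4; 0 -3 3) = Δ·Π!·Σ² = 16/495  (sign +1)
B: Δ: 2! 0! 8! / 11! → 1/495; sum: t=1:−1/720 = -1/720; 3j²(1 5 4; 0 1 -1) = Δ·Π!·Σ² = 8/165  (sign +1)
I_A²/I_B² = (16/495)/(8/165) = 2/3

2/3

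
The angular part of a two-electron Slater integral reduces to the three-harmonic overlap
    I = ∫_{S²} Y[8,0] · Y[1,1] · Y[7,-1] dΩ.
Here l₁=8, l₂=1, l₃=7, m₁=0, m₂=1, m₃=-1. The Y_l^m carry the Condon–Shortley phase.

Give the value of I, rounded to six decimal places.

m-sum 0 ✓  L=16 even ✓  7≤7≤9 ✓
Π(2lᵢ+1) = 17×3×15 = 765
triangle coeff Δ(8,1,7) = 1/2040
Σ_t [1,1]: t=1:−1/25401600 = -1/25401600
(3j)²=8/255 [(8 1 7; 0 0 0)], sign=+1
Σ_t [2,2]: t=2:+1/58060800 = 1/58060800
(3j)²=7/510 [(8 1 7; 0 1 -1)], sign=+1
⇒ 4πI² = 28/85
I = (+1)√(28/85/(4π)) = 0.16190663

0.161907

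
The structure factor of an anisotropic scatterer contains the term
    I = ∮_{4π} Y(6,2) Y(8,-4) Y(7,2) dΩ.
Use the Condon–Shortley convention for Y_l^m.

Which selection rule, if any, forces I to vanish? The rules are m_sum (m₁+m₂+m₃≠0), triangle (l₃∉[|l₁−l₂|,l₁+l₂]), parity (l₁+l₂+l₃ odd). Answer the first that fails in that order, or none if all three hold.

parity

m₁+m₂+m₃ = 2 − 4 + 2 = 0  ✓
triangle: |6−8|=2 ≤ l₃=7 ≤ 6+8=14  ✓
parity: l₁+l₂+l₃ = 21 is odd  ✗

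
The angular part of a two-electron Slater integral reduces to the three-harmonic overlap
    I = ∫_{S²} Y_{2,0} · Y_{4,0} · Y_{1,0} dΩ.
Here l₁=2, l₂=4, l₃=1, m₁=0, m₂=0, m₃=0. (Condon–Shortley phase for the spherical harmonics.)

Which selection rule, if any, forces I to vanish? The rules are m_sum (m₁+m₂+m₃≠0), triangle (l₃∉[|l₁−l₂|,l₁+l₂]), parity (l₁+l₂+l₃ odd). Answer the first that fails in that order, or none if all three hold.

Σmᵢ = 0  ✓
l₃∈[|l₁−l₂|,l₁+l₂]=[2,6], have l₃=1  ✗
Σlᵢ = 7 ⇒ odd

triangle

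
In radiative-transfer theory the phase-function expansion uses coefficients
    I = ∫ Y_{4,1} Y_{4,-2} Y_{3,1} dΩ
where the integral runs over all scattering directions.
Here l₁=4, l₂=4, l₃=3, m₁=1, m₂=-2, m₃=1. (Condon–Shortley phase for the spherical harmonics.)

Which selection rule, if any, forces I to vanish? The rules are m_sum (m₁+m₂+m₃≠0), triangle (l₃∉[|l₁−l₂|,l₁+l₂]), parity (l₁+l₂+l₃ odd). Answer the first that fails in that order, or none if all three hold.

m₁+m₂+m₃ = 1 − 2 + 1 = 0  ✓
triangle: |4−4|=0 ≤ l₃=3 ≤ 4+4=8  ✓
parity: l₁+l₂+l₃ = 11 is odd  ✗

parity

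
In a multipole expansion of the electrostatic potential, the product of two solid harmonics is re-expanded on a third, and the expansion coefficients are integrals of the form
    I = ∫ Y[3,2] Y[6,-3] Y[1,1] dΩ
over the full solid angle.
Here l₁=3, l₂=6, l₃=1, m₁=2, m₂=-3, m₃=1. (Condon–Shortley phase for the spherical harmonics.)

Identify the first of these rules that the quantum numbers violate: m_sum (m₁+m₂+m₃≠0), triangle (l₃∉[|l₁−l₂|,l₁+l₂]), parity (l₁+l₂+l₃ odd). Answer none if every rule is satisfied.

azimuthal sum: 2 − 3 + 1 = 0  ✓
3 ≤ 1 ≤ 9 (triangle on l)  ✗
L = 3 + 6 + 1 = 10 (even)

triangle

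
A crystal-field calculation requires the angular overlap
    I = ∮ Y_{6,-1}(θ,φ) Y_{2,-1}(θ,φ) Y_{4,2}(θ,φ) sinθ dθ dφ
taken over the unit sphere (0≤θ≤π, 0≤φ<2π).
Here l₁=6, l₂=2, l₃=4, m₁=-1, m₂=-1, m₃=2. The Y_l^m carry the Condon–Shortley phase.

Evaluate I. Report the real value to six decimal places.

Rules hold: Σm=0, L=12 even, 4≤4≤8.
N = 13·5·9 = 585
Δ = 4!·8!·0!/13! = 1/6435
Racah Σ t=2..2: t=2:+1/2304 = 1/2304
⇒ 3j(6 2 4; 0 0 0)² = 5/143, sgn +1
Racah Σ t=1..1: t=1:−1/8640 = -1/8640
⇒ 3j(6 2 4; -1 -1 2)² = 14/1287, sgn -1
4πI² = N·(3j₀)²·(3jₘ)² = 350/1573
I = -1·√(0.222505/4π) = -0.13306527

-0.133065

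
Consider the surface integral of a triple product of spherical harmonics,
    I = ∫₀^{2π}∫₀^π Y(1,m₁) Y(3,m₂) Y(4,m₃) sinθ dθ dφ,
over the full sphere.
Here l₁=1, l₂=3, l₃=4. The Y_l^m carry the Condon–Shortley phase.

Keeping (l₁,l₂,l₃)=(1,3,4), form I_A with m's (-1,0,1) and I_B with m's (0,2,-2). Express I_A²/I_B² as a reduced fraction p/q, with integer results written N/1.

Shared (l₁,l₂,l₃)=(1,3,4): N and (l;000)² cancel in I_A²/I_B².
A: Δ = 0!·2!·6!/9! = 1/252; Racah Σ t=0..0: t=0:+1/72 = 1/72; ⇒ 3j(1 3 4; -1 0 1)² = 5/126, sgn -1
B: Δ = 0!·2!·6!/9! = 1/252; Racah Σ t=0..0: t=0:+1/120 = 1/120; ⇒ 3j(1 3 4; 0 2 -2)² = 1/21, sgn +1
I_A²/I_B² = (5/126)/(1/21) = 5/6

5/6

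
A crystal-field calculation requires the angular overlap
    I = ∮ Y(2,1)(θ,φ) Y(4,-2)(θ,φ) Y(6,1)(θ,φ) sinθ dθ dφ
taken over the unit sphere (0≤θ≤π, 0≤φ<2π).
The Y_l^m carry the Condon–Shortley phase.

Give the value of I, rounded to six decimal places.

-0.133065

Checks pass: Σm=0; 12 even; l₃=6∈[2,6].
(2·2+1)(2·4+1)(2·6+1) = 585
Δ: 0! 4! 8! / 13! → 1/6435
sum: t=0:+1/2304 = 1/2304
3j²(2 4 6; 0 0 0) = Δ·Π!·Σ² = 5/143  (sign +1)
sum: t=0:+1/8640 = 1/8640
3j²(2 4 6; 1 -2 1) = Δ·Π!·Σ² = 14/1287  (sign -1)
combine: 4πI² = 585·5/143·14/1287 = 350/1573
take √, sign -1: I = -0.13306527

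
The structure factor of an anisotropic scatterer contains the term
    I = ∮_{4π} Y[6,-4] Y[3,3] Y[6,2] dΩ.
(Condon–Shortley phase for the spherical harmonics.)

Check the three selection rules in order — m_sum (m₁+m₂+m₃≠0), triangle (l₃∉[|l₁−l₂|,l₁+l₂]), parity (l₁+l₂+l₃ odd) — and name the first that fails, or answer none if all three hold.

m_sum

Σmᵢ = 1  ✗
l₃∈[|l₁−l₂|,l₁+l₂]=[3,9], have l₃=6
Σlᵢ = 15 ⇒ odd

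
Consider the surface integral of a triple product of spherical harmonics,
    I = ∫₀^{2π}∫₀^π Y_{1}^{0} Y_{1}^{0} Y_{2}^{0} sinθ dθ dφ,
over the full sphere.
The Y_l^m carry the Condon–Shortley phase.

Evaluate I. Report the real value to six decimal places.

0.252313

Rules hold: Σm=0, L=4 even, 0≤2≤2.
N = 3·3·5 = 45
Δ = 0!·2!·2!/5! = 1/30
Racah Σ t=0..0: t=0:+1/1 = 1/1
⇒ 3j(1 1 2; 0 0 0)² = 2/15, sgn +1
(m-triple is (0,0,0) — same symbol as above.)
4πI² = N·(3j₀)²·(3jₘ)² = 4/5
I = +1·√(0.8/4π) = 0.25231325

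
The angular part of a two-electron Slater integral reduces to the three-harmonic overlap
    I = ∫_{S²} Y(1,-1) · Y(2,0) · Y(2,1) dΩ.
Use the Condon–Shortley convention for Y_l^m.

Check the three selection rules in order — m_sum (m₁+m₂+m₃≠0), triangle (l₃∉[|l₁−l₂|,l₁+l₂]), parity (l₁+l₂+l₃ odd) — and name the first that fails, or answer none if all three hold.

parity

m₁+m₂+m₃ = -1 + 0 + 1 = 0  ✓
triangle: |1−2|=1 ≤ l₃=2 ≤ 1+2=3  ✓
parity: l₁+l₂+l₃ = 5 is odd  ✗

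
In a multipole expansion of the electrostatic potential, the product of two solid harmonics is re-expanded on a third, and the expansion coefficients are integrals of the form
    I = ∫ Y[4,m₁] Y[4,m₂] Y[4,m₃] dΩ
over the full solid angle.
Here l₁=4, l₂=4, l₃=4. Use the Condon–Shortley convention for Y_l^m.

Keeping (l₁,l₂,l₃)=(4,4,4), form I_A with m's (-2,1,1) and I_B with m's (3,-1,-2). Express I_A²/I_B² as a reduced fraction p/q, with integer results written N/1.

Shared (l₁,l₂,l₃)=(4,4,4): N and (l;000)² cancel in I_A²/I_B².
A: Δ = 4!·4!·4!/13! = 1/450450; Racah Σ t=2..4: t=2:+1/576 t=3:−1/144 t=4:+1/576 = -1/288; ⇒ 3j(4 4 4; -2 1 1)² = 20/1001, sgn +1
B: Δ = 4!·4!·4!/13! = 1/450450; Racah Σ t=0..1: t=0:+1/864 t=1:−1/576 = -1/1728; ⇒ 3j(4 4 4; 3 -1 -2)² = 5/1287, sgn -1
I_A²/I_B² = (20/1001)/(5/1287) = 36/7

36/7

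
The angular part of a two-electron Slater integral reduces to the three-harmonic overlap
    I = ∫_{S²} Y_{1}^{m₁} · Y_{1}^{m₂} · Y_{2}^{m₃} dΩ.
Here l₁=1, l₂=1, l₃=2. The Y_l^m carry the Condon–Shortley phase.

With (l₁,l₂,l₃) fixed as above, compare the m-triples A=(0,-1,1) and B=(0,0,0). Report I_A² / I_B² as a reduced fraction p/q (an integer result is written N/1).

Shared (l₁,l₂,l₃)=(1,1,2): N and (l;000)² cancel in I_A²/I_B².
A: Δ = 0!·2!·2!/5! = 1/30; Racah Σ t=0..0: t=0:+1/2 = 1/2; ⇒ 3j(1 1 2; 0 -1 1)² = 1/10, sgn -1
B: Δ = 0!·2!·2!/5! = 1/30; Racah Σ t=0..0: t=0:+1/1 = 1/1; ⇒ 3j(1 1 2; 0 0 0)² = 2/15, sgn +1
I_A²/I_B² = (1/10)/(2/15) = 3/4

3/4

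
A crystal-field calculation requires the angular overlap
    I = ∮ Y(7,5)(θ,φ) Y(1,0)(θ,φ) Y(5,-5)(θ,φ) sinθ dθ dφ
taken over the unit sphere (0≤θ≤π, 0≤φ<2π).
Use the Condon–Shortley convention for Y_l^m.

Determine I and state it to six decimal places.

|7−1|≤5≤7+1 violated ⇒ I = 0

0.000000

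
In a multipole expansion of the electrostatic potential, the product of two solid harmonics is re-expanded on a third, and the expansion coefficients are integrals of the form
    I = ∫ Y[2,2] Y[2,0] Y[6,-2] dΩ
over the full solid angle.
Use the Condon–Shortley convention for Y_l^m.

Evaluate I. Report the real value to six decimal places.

|2−2|≤6≤2+2 violated ⇒ I = 0

0.000000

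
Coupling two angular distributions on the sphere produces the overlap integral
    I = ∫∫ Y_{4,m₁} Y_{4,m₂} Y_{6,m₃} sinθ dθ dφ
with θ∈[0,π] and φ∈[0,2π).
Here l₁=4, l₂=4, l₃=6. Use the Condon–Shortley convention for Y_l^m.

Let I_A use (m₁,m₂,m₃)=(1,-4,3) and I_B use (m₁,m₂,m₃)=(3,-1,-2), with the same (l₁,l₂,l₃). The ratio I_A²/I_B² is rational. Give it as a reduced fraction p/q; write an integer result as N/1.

8/9

Shared (l₁,l₂,l₃)=(4,4,6): N and (l;000)² cancel in I_A²/I_B².
A: Δ = 2!·6!·6!/15! = 1/1261260; Racah Σ t=0..0: t=0:+1/51840 = 1/51840; ⇒ 3j(4 4 6; 1 -4 3)² = 8/429, sgn -1
B: Δ = 2!·6!·6!/15! = 1/1261260; Racah Σ t=0..1: t=0:+1/8640 t=1:−1/34560 = 1/11520; ⇒ 3j(4 4 6; 3 -1 -2)² = 3/143, sgn +1
I_A²/I_B² = (8/429)/(3/143) = 8/9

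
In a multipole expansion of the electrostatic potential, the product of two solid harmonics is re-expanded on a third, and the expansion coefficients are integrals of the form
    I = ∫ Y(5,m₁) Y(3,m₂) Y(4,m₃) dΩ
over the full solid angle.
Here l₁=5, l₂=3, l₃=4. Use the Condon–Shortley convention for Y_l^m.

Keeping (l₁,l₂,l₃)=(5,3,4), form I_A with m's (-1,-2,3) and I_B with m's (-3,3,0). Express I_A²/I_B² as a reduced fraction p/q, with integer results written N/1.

121/180

l's match ⇒ only the (l;m) 3-j factors differ between A and B.
A: triangle coeff Δ(5,3,4) = 1/180180; Σ_t [0,1]: t=0:+1/17280 t=1:−1/1440 = -11/17280; (3j)²=11/468 [(5 3 4; -1 -2 3)], sign=+1
B: triangle coeff Δ(5,3,4) = 1/180180; Σ_t [4,4]: t=4:+1/2304 = 1/2304; (3j)²=5/143 [(5 3 4; -3 3 0)], sign=+1
I_A²/I_B² = (11/468)/(5/143) = 121/180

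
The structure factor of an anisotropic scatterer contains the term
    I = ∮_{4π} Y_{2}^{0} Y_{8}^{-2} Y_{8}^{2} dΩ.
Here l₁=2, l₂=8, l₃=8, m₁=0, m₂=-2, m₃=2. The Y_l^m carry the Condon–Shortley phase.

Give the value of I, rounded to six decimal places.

0.132796

m-sum 0 ✓  L=18 even ✓  6≤8≤10 ✓
Π(2lᵢ+1) = 5×17×17 = 1445
triangle coeff Δ(2,8,8) = 1/348840
Σ_t [0,2]: t=0:+1/116121600 t=1:−1/25401600 t=2:+1/116121600 = -1/45158400
(3j)²=24/1615 [(2 8 8; 0 0 0)], sign=-1
Σ_t [0,2]: t=0:+1/116121600 t=1:−1/43545600 t=2:+1/348364800 = -1/87091200
(3j)²=10/969 [(2 8 8; 0 -2 2)], sign=-1
⇒ 4πI² = 80/361
I = (+1)√(80/361/(4π)) = 0.13279645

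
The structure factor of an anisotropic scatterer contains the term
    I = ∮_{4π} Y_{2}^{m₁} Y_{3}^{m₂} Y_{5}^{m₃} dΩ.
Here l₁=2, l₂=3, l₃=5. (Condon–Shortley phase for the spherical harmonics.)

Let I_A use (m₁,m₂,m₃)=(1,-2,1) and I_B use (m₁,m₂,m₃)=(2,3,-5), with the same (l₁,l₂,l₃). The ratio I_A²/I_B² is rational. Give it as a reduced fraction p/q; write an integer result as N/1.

Shared (l₁,l₂,l₃)=(2,3,5): N and (l;000)² cancel in I_A²/I_B².
A: Δ = 0!·4!·6!/11! = 1/2310; Racah Σ t=0..0: t=0:+1/720 = 1/720; ⇒ 3j(2 3 5; 1 -2 1)² = 4/385, sgn +1
B: Δ = 0!·4!·6!/11! = 1/2310; Racah Σ t=0..0: t=0:+1/17280 = 1/17280; ⇒ 3j(2 3 5; 2 3 -5)² = 1/11, sgn +1
I_A²/I_B² = (4/385)/(1/11) = 4/35

4/35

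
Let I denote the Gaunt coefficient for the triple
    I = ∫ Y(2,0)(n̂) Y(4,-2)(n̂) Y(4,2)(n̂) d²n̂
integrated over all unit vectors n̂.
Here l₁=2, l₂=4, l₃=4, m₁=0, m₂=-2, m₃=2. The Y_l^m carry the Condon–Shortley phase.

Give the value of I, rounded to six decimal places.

0.065536

Checks pass: Σm=0; 10 even; l₃=4∈[2,6].
(2·2+1)(2·4+1)(2·4+1) = 405
Δ: 2! 2! 6! / 11! → 1/13860
sum: t=0:+1/192 t=1:−1/36 t=2:+1/192 = -5/288
3j²(2 4 4; 0 0 0) = Δ·Π!·Σ² = 20/693  (sign -1)
sum: t=0:+1/192 t=1:−1/120 t=2:+1/2880 = -1/360
3j²(2 4 4; 0 -2 2) = Δ·Π!·Σ² = 16/3465  (sign -1)
combine: 4πI² = 405·20/693·16/3465 = 320/5929
take √, sign +1: I = 0.06553591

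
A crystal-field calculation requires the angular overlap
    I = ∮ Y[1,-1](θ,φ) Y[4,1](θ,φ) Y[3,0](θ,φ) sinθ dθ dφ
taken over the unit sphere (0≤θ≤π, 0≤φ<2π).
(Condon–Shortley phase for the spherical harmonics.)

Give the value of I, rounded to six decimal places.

m-sum 0 ✓  L=8 even ✓  3≤3≤5 ✓
Π(2lᵢ+1) = 3×9×7 = 189
triangle coeff Δ(1,4,3) = 1/252
Σ_t [1,1]: t=1:−1/36 = -1/36
(3j)²=4/63 [(1 4 3; 0 0 0)], sign=+1
Σ_t [2,2]: t=2:+1/72 = 1/72
(3j)²=5/126 [(1 4 3; -1 1 0)], sign=-1
⇒ 4πI² = 10/21
I = (-1)√(10/21/(4π)) = -0.19466390

-0.194664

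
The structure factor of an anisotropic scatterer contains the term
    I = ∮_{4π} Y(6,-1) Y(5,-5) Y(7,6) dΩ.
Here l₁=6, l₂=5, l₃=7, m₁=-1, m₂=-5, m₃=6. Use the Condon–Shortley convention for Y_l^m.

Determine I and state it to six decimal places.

0.126562

Rules hold: Σm=0, L=18 even, 1≤7≤11.
N = 13·11·15 = 2145
Δ = 4!·8!·6!/19! = 1/174594420
Racah Σ t=0..4: t=0:+1/4147200 t=1:−1/207360 t=2:+1/82944 t=3:−1/207360 t=4:+1/4147200 = 1/345600
⇒ 3j(6 5 7; 0 0 0)² = 420/46189, sgn -1
Racah Σ t=0..0: t=0:+1/87091200 = 1/87091200
⇒ 3j(6 5 7; -1 -5 6)² = 10/969, sgn -1
4πI² = N·(3j₀)²·(3jₘ)² = 21000/104329
I = +1·√(0.201286/4π) = 0.12656167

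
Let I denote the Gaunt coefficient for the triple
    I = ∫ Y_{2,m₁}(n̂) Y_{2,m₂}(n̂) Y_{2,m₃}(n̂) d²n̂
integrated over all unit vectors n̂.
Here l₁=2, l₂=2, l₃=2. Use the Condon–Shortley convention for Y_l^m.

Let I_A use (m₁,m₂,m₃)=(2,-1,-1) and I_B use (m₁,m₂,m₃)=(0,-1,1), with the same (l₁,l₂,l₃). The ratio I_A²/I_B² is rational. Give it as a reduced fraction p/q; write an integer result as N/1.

Shared (l₁,l₂,l₃)=(2,2,2): N and (l;000)² cancel in I_A²/I_B².
A: Δ = 2!·2!·2!/7! = 1/630; Racah Σ t=0..0: t=0:+1/4 = 1/4; ⇒ 3j(2 2 2; 2 -1 -1)² = 3/35, sgn -1
B: Δ = 2!·2!·2!/7! = 1/630; Racah Σ t=0..1: t=0:+1/4 t=1:−1/2 = -1/4; ⇒ 3j(2 2 2; 0 -1 1)² = 1/70, sgn +1
I_A²/I_B² = (3/35)/(1/70) = 6/1

6/1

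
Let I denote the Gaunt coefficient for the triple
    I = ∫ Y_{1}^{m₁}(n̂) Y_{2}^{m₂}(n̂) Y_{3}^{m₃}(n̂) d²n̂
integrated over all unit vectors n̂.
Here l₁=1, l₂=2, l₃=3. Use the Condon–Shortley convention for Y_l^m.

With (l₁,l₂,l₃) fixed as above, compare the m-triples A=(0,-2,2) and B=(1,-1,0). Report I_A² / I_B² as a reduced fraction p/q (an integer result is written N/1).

l's match ⇒ only the (l;m) 3-j factors differ between A and B.
A: triangle coeff Δ(1,2,3) = 1/105; Σ_t [0,0]: t=0:+1/24 = 1/24; (3j)²=1/21 [(1 2 3; 0 -2 2)], sign=-1
B: triangle coeff Δ(1,2,3) = 1/105; Σ_t [0,0]: t=0:+1/12 = 1/12; (3j)²=1/35 [(1 2 3; 1 -1 0)], sign=-1
I_A²/I_B² = (1/21)/(1/35) = 5/3

5/3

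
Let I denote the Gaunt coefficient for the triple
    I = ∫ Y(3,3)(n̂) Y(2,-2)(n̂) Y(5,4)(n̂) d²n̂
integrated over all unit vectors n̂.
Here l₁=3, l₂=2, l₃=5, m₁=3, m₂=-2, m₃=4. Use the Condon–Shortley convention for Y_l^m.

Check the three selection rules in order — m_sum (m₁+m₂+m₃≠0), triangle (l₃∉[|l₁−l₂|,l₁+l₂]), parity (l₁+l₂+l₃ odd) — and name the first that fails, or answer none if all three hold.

m_sum

m₁+m₂+m₃ = 3 − 2 + 4 = 5  ✗
triangle: |3−2|=1 ≤ l₃=5 ≤ 3+2=5
parity: l₁+l₂+l₃ = 10 is even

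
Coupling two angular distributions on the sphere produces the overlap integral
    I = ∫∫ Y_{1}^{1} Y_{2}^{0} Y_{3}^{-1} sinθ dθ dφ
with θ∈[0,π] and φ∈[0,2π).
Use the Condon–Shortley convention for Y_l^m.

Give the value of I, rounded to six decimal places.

Rules hold: Σm=0, L=6 even, 1≤3≤3.
N = 3·5·7 = 105
Δ = 0!·2!·4!/7! = 1/105
Racah Σ t=0..0: t=0:+1/4 = 1/4
⇒ 3j(1 2 3; 0 0 0)² = 3/35, sgn -1
Racah Σ t=0..0: t=0:+1/8 = 1/8
⇒ 3j(1 2 3; 1 0 -1)² = 2/35, sgn +1
4πI² = N·(3j₀)²·(3jₘ)² = 18/35
I = -1·√(0.514286/4π) = -0.20230066

-0.202301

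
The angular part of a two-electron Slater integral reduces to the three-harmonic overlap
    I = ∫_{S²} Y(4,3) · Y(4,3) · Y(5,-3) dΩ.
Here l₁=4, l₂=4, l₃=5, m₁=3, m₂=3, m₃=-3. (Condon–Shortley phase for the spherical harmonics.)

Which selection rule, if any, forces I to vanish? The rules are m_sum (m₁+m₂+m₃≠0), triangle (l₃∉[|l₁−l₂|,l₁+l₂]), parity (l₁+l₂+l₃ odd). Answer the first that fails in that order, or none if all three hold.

m_sum

azimuthal sum: 3 + 3 − 3 = 3  ✗
0 ≤ 5 ≤ 8 (triangle on l)
L = 4 + 4 + 5 = 13 (odd)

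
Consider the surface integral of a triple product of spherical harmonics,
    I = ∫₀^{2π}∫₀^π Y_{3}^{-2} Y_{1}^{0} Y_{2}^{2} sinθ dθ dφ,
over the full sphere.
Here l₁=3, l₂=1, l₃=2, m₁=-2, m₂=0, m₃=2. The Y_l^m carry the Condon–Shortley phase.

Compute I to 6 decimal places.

Checks pass: Σm=0; 6 even; l₃=2∈[2,4].
(2·3+1)(2·1+1)(2·2+1) = 105
Δ: 2! 4! 0! / 7! → 1/105
sum: t=1:−1/4 = -1/4
3j²(3 1 2; 0 0 0) = Δ·Π!·Σ² = 3/35  (sign -1)
sum: t=1:−1/24 = -1/24
3j²(3 1 2; -2 0 2) = Δ·Π!·Σ² = 1/21  (sign -1)
combine: 4πI² = 105·3/35·1/21 = 3/7
take √, sign +1: I = 0.18467439

0.184674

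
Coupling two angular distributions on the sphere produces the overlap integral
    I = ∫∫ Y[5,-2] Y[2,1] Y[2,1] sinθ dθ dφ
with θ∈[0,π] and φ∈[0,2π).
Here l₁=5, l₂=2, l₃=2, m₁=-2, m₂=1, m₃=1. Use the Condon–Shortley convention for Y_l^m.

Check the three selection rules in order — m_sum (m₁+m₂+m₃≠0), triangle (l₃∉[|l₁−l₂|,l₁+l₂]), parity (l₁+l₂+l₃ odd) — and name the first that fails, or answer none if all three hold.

Σmᵢ = 0  ✓
l₃∈[|l₁−l₂|,l₁+l₂]=[3,7], have l₃=2  ✗
Σlᵢ = 9 ⇒ odd

triangle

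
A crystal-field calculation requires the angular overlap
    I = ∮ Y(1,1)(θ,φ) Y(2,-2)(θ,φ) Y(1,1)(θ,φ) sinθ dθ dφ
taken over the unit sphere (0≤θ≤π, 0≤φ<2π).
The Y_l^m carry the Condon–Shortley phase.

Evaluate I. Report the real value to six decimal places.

Rules hold: Σm=0, L=4 even, 1≤1≤3.
N = 3·5·3 = 45
Δ = 2!·0!·2!/5! = 1/30
Racah Σ t=1..1: t=1:−1/1 = -1/1
⇒ 3j(1 2 1; 0 0 0)² = 2/15, sgn +1
Racah Σ t=0..0: t=0:+1/4 = 1/4
⇒ 3j(1 2 1; 1 -2 1)² = 1/5, sgn +1
4πI² = N·(3j₀)²·(3jₘ)² = 6/5
I = +1·√(1.2/4π) = 0.30901936

0.309019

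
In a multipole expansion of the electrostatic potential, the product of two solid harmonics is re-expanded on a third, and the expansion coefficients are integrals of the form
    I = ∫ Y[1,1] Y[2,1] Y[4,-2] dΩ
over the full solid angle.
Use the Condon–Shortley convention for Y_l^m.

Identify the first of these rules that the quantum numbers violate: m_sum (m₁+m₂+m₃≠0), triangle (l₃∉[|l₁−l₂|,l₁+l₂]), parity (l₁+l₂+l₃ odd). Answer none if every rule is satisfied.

azimuthal sum: 1 + 1 − 2 = 0  ✓
1 ≤ 4 ≤ 3 (triangle on l)  ✗
L = 1 + 2 + 4 = 7 (odd)

triangle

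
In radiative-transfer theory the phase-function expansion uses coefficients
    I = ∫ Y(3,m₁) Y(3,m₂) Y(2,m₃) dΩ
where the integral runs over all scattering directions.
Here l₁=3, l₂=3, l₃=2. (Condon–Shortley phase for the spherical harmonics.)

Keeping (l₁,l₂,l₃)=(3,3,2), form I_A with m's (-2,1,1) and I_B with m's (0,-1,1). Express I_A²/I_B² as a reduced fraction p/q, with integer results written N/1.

Same 3,3,2: normalisation and zero-m 3j drop out of the ratio.
A: Δ: 4! 2! 2! / 9! → 1/3780; sum: t=3:−1/12 t=4:+1/48 = -1/16; 3j²(3 3 2; -2 1 1) = Δ·Π!·Σ² = 1/28  (sign +1)
B: Δ: 4! 2! 2! / 9! → 1/3780; sum: t=1:−1/12 t=2:+1/8 = 1/24; 3j²(3 3 2; 0 -1 1) = Δ·Π!·Σ² = 1/210  (sign -1)
I_A²/I_B² = (1/28)/(1/210) = 15/2

15/2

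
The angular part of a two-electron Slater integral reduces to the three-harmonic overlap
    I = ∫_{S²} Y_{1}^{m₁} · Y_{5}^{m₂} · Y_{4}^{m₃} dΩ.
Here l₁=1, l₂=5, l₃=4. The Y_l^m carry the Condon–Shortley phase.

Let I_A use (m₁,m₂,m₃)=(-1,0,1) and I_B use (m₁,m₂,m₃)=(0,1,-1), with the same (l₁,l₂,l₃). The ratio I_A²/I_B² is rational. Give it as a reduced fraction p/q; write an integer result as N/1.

l's match ⇒ only the (l;m) 3-j factors differ between A and B.
A: triangle coeff Δ(1,5,4) = 1/495; Σ_t [2,2]: t=2:+1/1440 = 1/1440; (3j)²=2/99 [(1 5 4; -1 0 1)], sign=-1
B: triangle coeff Δ(1,5,4) = 1/495; Σ_t [1,1]: t=1:−1/720 = -1/720; (3j)²=8/165 [(1 5 4; 0 1 -1)], sign=+1
I_A²/I_B² = (2/99)/(8/165) = 5/12

5/12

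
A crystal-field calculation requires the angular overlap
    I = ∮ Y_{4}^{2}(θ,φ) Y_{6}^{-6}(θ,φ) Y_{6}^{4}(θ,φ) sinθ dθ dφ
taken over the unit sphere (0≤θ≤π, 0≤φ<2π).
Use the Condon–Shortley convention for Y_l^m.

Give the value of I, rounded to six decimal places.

0.174397

m-sum 0 ✓  L=16 even ✓  2≤6≤10 ✓
Π(2lᵢ+1) = 9×13×13 = 1521
triangle coeff Δ(4,6,6) = 1/15315300
Σ_t [0,4]: t=0:+1/829440 t=1:−1/25920 t=2:+1/9216 t=3:−1/25920 t=4:+1/829440 = 7/207360
(3j)²=28/2431 [(4 6 6; 0 0 0)], sign=+1
Σ_t [0,0]: t=0:+1/3870720 = 1/3870720
(3j)²=135/6188 [(4 6 6; 2 -6 4)], sign=+1
⇒ 4πI² = 1215/3179
I = (+1)√(1215/3179/(4π)) = 0.17439657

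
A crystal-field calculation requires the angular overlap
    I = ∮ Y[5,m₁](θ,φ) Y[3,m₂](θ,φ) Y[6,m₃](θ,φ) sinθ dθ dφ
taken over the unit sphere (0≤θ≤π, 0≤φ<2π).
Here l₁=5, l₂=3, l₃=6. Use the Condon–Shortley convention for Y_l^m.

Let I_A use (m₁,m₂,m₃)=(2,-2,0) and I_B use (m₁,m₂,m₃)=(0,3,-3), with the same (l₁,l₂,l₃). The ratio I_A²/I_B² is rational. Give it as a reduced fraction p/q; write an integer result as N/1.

3/4

Same 5,3,6: normalisation and zero-m 3j drop out of the ratio.
A: Δ: 2! 8! 4! / 15! → 1/675675; sum: t=0:+1/8640 t=1:−1/34560 = 1/11520; 3j²(5 3 6; 2 -2 0) = Δ·Π!·Σ² = 3/143  (sign +1)
B: Δ: 2! 8! 4! / 15! → 1/675675; sum: t=2:+1/34560 = 1/34560; 3j²(5 3 6; 0 3 -3) = Δ·Π!·Σ² = 4/143  (sign -1)
I_A²/I_B² = (3/143)/(4/143) = 3/4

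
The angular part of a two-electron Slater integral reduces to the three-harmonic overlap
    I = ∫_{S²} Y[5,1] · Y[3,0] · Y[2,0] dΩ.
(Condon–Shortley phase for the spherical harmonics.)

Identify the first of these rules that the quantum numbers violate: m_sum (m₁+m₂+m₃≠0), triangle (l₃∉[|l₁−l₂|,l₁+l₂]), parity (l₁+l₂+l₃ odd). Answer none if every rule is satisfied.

m_sum

m₁+m₂+m₃ = 1 + 0 + 0 = 1  ✗
triangle: |5−3|=2 ≤ l₃=2 ≤ 5+3=8
parity: l₁+l₂+l₃ = 10 is even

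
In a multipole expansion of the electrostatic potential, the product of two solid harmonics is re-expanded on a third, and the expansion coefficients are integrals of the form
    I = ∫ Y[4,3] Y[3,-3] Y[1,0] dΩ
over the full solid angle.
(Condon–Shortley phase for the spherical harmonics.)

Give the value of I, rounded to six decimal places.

Rules hold: Σm=0, L=8 even, 1≤1≤7.
N = 9·7·3 = 189
Δ = 6!·2!·0!/9! = 1/252
Racah Σ t=3..3: t=3:−1/36 = -1/36
⇒ 3j(4 3 1; 0 0 0)² = 4/63, sgn +1
Racah Σ t=0..0: t=0:+1/720 = 1/720
⇒ 3j(4 3 1; 3 -3 0)² = 1/36, sgn -1
4πI² = N·(3j₀)²·(3jₘ)² = 1/3
I = -1·√(0.333333/4π) = -0.16286750

-0.162868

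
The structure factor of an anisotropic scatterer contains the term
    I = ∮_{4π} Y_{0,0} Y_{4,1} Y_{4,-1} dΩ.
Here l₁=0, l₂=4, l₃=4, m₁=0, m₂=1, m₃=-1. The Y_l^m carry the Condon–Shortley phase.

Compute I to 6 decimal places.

-0.282095

Rules hold: Σm=0, L=8 even, 4≤4≤4.
N = 1·9·9 = 81
Δ = 0!·0!·8!/9! = 1/9
Racah Σ t=0..0: t=0:+1/576 = 1/576
⇒ 3j(0 4 4; 0 0 0)² = 1/9, sgn +1
Racah Σ t=0..0: t=0:+1/720 = 1/720
⇒ 3j(0 4 4; 0 1 -1)² = 1/9, sgn -1
4πI² = N·(3j₀)²·(3jₘ)² = 1/1
I = -1·√(1/4π) = -0.28209479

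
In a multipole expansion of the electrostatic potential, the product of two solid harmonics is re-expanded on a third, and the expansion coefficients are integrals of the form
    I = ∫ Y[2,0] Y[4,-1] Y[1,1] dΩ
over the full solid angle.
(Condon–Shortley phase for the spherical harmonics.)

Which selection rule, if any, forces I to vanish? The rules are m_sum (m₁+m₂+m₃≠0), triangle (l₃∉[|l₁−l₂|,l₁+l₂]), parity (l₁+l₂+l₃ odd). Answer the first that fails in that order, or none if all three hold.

Σmᵢ = 0  ✓
l₃∈[|l₁−l₂|,l₁+l₂]=[2,6], have l₃=1  ✗
Σlᵢ = 7 ⇒ odd

triangle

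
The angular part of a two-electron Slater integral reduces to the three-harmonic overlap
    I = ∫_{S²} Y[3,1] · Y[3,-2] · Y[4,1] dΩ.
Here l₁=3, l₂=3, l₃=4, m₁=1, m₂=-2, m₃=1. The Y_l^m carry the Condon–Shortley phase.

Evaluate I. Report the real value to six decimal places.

Rules hold: Σm=0, L=10 even, 0≤4≤6.
N = 7·7·9 = 441
Δ = 2!·4!·4!/11! = 1/34650
Racah Σ t=0..2: t=0:+1/72 t=1:−1/16 t=2:+1/72 = -5/144
⇒ 3j(3 3 4; 0 0 0)² = 2/77, sgn -1
Racah Σ t=0..1: t=0:+1/48 t=1:−1/144 = 1/72
⇒ 3j(3 3 4; 1 -2 1)² = 16/693, sgn -1
4πI² = N·(3j₀)²·(3jₘ)² = 32/121
I = +1·√(0.264463/4π) = 0.14506992

0.145070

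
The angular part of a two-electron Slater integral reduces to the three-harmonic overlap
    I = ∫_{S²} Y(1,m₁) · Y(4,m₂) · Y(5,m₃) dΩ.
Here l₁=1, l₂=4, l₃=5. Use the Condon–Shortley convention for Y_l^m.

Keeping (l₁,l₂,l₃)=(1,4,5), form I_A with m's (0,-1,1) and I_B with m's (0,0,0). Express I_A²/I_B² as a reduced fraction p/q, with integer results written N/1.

24/25

Shared (l₁,l₂,l₃)=(1,4,5): N and (l;000)² cancel in I_A²/I_B².
A: Δ = 0!·2!·8!/11! = 1/495; Racah Σ t=0..0: t=0:+1/720 = 1/720; ⇒ 3j(1 4 5; 0 -1 1)² = 8/165, sgn +1
B: Δ = 0!·2!·8!/11! = 1/495; Racah Σ t=0..0: t=0:+1/576 = 1/576; ⇒ 3j(1 4 5; 0 0 0)² = 5/99, sgn -1
I_A²/I_B² = (8/165)/(5/99) = 24/25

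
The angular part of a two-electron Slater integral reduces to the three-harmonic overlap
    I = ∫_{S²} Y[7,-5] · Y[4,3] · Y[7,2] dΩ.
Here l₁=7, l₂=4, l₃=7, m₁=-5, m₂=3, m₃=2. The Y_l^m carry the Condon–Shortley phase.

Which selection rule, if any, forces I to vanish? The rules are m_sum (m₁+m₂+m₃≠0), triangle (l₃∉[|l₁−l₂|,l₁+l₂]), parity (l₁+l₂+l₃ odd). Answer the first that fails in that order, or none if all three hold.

m₁+m₂+m₃ = -5 + 3 + 2 = 0  ✓
triangle: |7−4|=3 ≤ l₃=7 ≤ 7+4=11  ✓
parity: l₁+l₂+l₃ = 18 is even  ✓

none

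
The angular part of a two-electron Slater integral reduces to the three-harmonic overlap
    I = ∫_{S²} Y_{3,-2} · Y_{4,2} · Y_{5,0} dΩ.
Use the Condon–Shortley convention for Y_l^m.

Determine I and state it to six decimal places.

-0.171327

m-sum 0 ✓  L=12 even ✓  1≤5≤7 ✓
Π(2lᵢ+1) = 7×9×11 = 693
triangle coeff Δ(3,4,5) = 1/180180
Σ_t [0,2]: t=0:+1/576 t=1:−1/144 t=2:+1/576 = -1/288
(3j)²=20/1001 [(3 4 5; 0 0 0)], sign=+1
Σ_t [1,2]: t=1:−1/2880 t=2:+1/576 = 1/720
(3j)²=80/3003 [(3 4 5; -2 2 0)], sign=-1
⇒ 4πI² = 4800/13013
I = (-1)√(4800/13013/(4π)) = -0.17132746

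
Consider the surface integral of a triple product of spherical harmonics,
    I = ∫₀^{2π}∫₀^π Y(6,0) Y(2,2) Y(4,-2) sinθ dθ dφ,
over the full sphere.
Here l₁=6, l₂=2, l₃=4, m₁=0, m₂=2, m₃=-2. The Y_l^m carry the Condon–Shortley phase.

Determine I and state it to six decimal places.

Checks pass: Σm=0; 12 even; l₃=4∈[4,8].
(2·6+1)(2·2+1)(2·4+1) = 585
Δ: 4! 8! 0! / 13! → 1/6435
sum: t=2:+1/2304 = 1/2304
3j²(6 2 4; 0 0 0) = Δ·Π!·Σ² = 5/143  (sign +1)
sum: t=4:+1/34560 = 1/34560
3j²(6 2 4; 0 2 -2) = Δ·Π!·Σ² = 1/429  (sign +1)
combine: 4πI² = 585·5/143·1/429 = 75/1573
take √, sign +1: I = 0.06159725

0.061597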